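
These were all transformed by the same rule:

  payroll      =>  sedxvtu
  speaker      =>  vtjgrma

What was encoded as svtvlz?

In payroll: p→s is +3, a→e is +4, y→d is +5, r→x is +6 — the shift increases by 1 each position. The shift increases by 1 at each position, starting from +3: 3, 4, 5, ….
Decoding svtvlz: s−3=p, v−4=r, t−5=o, v−6=p, l−7=e, z−8=r.

proper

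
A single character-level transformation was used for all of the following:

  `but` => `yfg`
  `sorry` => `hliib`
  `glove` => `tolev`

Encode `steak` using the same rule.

hgvzp

This is the alphabet-reversal cipher (Atbash): a becomes z, b becomes y, etc.
Applying it to steak: s↔h, t↔g, e↔v, a↔z, k↔p.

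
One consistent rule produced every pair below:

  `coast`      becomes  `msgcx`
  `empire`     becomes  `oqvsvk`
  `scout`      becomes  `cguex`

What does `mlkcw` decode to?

chess

Shifts by position in coast: pos 0: c→m (+10), pos 1: o→s (+4), pos 2: a→g (+6), pos 3: s→c (+10), pos 4: t→x (+4) — repeating every 3. The shifts repeat in a cycle of length 3: positions 0,1,… shift by +10, +4, +6, then the pattern repeats.
Decoding mlkcw: m−10=c, l−4=h, k−6=e, c−10=s, w−4=s.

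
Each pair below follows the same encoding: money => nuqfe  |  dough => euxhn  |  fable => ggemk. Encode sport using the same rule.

tvrsz

The shifts repeat in a cycle of length 3: positions 0,1,… shift by +1, +6, +3, then the pattern repeats.
On sport: s+1=t, p+6=v, o+3=r, r+1=s, t+6=z.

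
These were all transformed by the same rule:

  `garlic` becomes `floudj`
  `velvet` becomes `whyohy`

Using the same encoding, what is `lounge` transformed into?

hjqxro

The output letters match the input read backwards, each shifted +3: garlic reversed is cilrag. Read the word backwards and shift each letter +3.
Applying it to lounge: reverse → egnuol; then shift: e+3=h, g+3=j, n+3=q, u+3=x, o+3=r, l+3=o.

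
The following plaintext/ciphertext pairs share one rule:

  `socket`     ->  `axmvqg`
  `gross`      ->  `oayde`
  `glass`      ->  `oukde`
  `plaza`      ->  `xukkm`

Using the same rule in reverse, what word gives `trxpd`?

liner

In socket: s→a is +8, o→x is +9, c→m is +10, k→v is +11 — the shift increases by 1 each position. Letter i (0-indexed) is shifted by i+8, so successive shifts are 8, 9, 10, ….
Undoing it on trxpd: t−8=l, r−9=i, x−10=n, p−11=e, d−12=r.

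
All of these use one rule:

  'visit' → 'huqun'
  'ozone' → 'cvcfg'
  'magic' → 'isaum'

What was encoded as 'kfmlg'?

uncle

v(21)→h(7) and i(8)→u(20) fit y≡23x+18 (mod 26); the inverse of 23 mod 26 is 17. Treating letters as 0–25, the rule is x ↦ 23x + 18 (mod 26).
Decoding kfmlg: k(10)→17·(10−18)≡20=u; f(5)→17·(5−18)≡13=n; m(12)→17·(12−18)≡2=c; l(11)→17·(11−18)≡11=l; g(6)→17·(6−18)≡4=e (all mod 26).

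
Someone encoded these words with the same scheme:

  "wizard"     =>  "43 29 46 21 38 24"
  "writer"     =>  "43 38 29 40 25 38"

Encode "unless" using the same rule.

41 34 32 25 39 39

w is letter #23 and maps to 43: an offset of 20. The number is (letter's place in the alphabet, a=1) + 20.
On unless: u=21→41, n=14→34, l=12→32, e=5→25, s=19→39, s=19→39.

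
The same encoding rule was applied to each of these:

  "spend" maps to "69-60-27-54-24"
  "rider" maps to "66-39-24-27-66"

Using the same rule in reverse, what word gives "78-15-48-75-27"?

value

s(#19)→69 and p(#16)→60: differences scale by 3, so n = 3·pos + 12. With a=1..z=26, the number is 3·pos + 12.
Decoding 78-15-48-75-27: 78→(78−12)÷3=22=v, 15→(15−12)÷3=1=a, 48→(48−12)÷3=12=l, 75→(75−12)÷3=21=u, 27→(27−12)÷3=5=e.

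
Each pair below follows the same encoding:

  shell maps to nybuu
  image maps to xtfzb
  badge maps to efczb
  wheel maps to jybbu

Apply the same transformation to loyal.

s(18)→n(13) and h(7)→y(24) fit y≡25x+5 (mod 26); the inverse of 25 mod 26 is 25. Each letter's alphabet position (a=0..z=25) is mapped through 25·x+5 mod 26 — an affine cipher.
Applying it to loyal: l(11)→25·11+5≡20=u; o(14)→25·14+5≡17=r; y(24)→25·24+5≡7=h; a(0)→25·0+5≡5=f; l(11)→25·11+5≡20=u (all mod 26).

urhfu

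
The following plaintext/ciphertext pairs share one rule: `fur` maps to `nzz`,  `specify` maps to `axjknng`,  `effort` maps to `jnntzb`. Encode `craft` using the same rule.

kzfnb

The shift depends on letter class: consonant f→n is +8, but vowel u→z is +5. Two shifts are in play — +5 for a/e/i/o/u, +8 for every other letter.
Applying it to craft: c(cons)+8=k, r(cons)+8=z, a(vowel)+5=f, f(cons)+8=n, t(cons)+8=b.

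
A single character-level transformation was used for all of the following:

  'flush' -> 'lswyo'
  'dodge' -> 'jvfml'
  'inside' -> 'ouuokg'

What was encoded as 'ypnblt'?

Shifts by position in flush: pos 0: f→l (+6), pos 1: l→s (+7), pos 2: u→w (+2), pos 3: s→y (+6), pos 4: h→o (+7) — repeating every 3. The shifts repeat in a cycle of length 3: positions 0,1,… shift by +6, +7, +2, then the pattern repeats.
Undoing it on ypnblt: y−6=s, p−7=i, n−2=l, b−6=v, l−7=e, t−2=r.

silver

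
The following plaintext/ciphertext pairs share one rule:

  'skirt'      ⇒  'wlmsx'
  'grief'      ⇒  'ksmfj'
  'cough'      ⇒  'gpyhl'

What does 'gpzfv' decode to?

cover

A repeating key of period 2 is used — shifts +4, +1 over and over.
Undoing it on gpzfv: g−4=c, p−1=o, z−4=v, f−1=e, v−4=r.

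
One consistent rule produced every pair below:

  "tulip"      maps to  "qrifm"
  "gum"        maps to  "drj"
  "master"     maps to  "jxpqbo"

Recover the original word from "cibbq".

fleet

Each letter is shifted forward by 23 in the alphabet (a Caesar shift of +23).
Decoding cibbq: c−23=f, i−23=l, b−23=e, b−23=e, q−23=t.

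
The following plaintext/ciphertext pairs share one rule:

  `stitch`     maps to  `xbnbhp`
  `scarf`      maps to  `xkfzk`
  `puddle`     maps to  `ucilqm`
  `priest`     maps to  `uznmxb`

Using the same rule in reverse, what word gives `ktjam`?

flesh

Shifts by position in stitch: pos 0: s→x (+5), pos 1: t→b (+8), pos 2: i→n (+5), pos 3: t→b (+8) — repeating every 2. A repeating key of period 2 is used — shifts +5, +8 over and over.
Undoing it on ktjam: k−5=f, t−8=l, j−5=e, a−8=s, m−5=h.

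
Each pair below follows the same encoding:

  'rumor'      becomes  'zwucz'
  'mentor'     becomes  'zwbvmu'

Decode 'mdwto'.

glove

Read the word backwards and shift each letter +8.
Undoing it on mdwto: shift back: m−8=e, d−8=v, w−8=o, t−8=l, o−8=g → evolg; then reverse → glove.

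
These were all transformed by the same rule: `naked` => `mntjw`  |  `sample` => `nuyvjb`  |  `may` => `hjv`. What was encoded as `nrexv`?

movie

The output letters match the input read backwards, each shifted +9: naked reversed is dekan. Read the word backwards and shift each letter +9.
Decoding nrexv: shift back: n−9=e, r−9=i, e−9=v, x−9=o, v−9=m → eivom; then reverse → movie.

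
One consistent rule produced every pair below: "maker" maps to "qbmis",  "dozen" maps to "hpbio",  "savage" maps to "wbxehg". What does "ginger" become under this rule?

Shifts by position in maker: pos 0: m→q (+4), pos 1: a→b (+1), pos 2: k→m (+2), pos 3: e→i (+4), pos 4: r→s (+1) — repeating every 3. It's a Vigenère-style cipher with numeric key [4,1,2]: position i shifts by key[i mod 3].
For ginger: g+4=k, i+1=j, n+2=p, g+4=k, e+1=f, r+2=t.

kjpkft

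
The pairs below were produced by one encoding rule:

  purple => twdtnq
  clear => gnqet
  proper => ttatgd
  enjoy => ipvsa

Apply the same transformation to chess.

gjqwu

Shifts by position in purple: pos 0: p→t (+4), pos 1: u→w (+2), pos 2: r→d (+12), pos 3: p→t (+4), pos 4: l→n (+2), pos 5: e→q (+12) — repeating every 3. A repeating key of period 3 is used — shifts +4, +2, +12 over and over.
For chess: c+4=g, h+2=j, e+12=q, s+4=w, s+2=u.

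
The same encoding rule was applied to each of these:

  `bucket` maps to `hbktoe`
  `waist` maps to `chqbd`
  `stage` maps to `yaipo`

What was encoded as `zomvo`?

In bucket: b→h is +6, u→b is +7, c→k is +8, k→t is +9 — the shift increases by 1 each position. Each letter shifts forward by (position + 6), i.e. 6, 7, 8, … — the shift grows by one for each successive letter.
Undoing it on zomvo: z−6=t, o−7=h, m−8=e, v−9=m, o−10=e.

theme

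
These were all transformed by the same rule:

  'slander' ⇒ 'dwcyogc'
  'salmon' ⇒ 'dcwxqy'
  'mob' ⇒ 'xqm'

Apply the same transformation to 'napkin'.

ycavky

The rule splits by letter class: vowels +2, consonants +11.
For napkin: n(cons)+11=y, a(vowel)+2=c, p(cons)+11=a, k(cons)+11=v, i(vowel)+2=k, n(cons)+11=y.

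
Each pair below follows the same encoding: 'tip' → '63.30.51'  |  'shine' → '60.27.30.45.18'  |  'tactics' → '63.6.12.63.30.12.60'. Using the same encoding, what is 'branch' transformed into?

Each letter becomes 3×(its alphabet position, a=1..z=26) + 3.
For branch: b=2→9, r=18→57, a=1→6, n=14→45, c=3→12, h=8→27.

9.57.6.45.12.27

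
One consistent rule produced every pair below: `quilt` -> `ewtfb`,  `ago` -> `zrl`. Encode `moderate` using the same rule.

Read the word backwards and shift each letter +11.
Applying it to moderate: reverse → etaredom; then shift: e+11=p, t+11=e, a+11=l, r+11=c, e+11=p, d+11=o, o+11=z, m+11=x.

pelcpozx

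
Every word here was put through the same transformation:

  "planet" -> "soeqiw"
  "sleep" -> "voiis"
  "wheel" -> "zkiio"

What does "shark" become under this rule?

The shift depends on letter class: consonant p→s is +3, but vowel a→e is +4. Two shifts are in play — +4 for a/e/i/o/u, +3 for every other letter.
Applying it to shark: s(cons)+3=v, h(cons)+3=k, a(vowel)+4=e, r(cons)+3=u, k(cons)+3=n.

vkeun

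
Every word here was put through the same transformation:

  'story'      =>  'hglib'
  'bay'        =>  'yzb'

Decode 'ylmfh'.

bonus

Each pair mirrors across the alphabet (s↔h, t↔g, o↔l): positions sum to 25. Letters are reflected about the middle of the alphabet (position → 25−position): Atbash.
Reversing it on ylmfh: y↔b, l↔o, m↔n, f↔u, h↔s.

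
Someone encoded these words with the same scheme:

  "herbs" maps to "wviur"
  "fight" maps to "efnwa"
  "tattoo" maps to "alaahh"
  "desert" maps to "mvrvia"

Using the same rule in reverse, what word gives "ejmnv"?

fudge

h(7)→w(22) and e(4)→v(21) fit y≡9x+11 (mod 26); the inverse of 9 mod 26 is 3. This is an affine cipher: with a=0,…,z=25, each position x becomes (9x+11) mod 26.
Decoding ejmnv: e(4)→3·(4−11)≡5=f; j(9)→3·(9−11)≡20=u; m(12)→3·(12−11)≡3=d; n(13)→3·(13−11)≡6=g; v(21)→3·(21−11)≡4=e (all mod 26).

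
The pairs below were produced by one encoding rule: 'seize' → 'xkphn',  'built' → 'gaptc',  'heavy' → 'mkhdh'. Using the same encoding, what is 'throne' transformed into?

In seize: s→x is +5, e→k is +6, i→p is +7, z→h is +8 — the shift increases by 1 each position. Letter i (0-indexed) is shifted by i+5, so successive shifts are 5, 6, 7, ….
Applying it to throne: t+5=y, h+6=n, r+7=y, o+8=w, n+9=w, e+10=o.

ynywwo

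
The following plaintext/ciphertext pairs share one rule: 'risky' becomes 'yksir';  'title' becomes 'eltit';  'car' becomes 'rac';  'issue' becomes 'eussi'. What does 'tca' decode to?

The output letters match the input read backwards: risky reversed is yksir. It's just the letters in reverse order.
Reversing it on tca: then reverse → act.

act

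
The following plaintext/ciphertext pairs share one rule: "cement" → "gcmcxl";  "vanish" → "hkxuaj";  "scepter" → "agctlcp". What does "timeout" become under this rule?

lumciwl

c(2)→g(6) and e(4)→c(2) fit y≡11x+10 (mod 26); the inverse of 11 mod 26 is 19. Treating letters as 0–25, the rule is x ↦ 11x + 10 (mod 26).
For timeout: t(19)→11·19+10≡11=l; i(8)→11·8+10≡20=u; m(12)→11·12+10≡12=m; e(4)→11·4+10≡2=c; o(14)→11·14+10≡8=i; u(20)→11·20+10≡22=w; t(19)→11·19+10≡11=l (all mod 26).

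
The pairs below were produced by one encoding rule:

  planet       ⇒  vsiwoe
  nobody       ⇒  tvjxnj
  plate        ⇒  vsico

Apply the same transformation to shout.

In planet: p→v is +6, l→s is +7, a→i is +8, n→w is +9 — the shift increases by 1 each position. Each letter shifts forward by (position + 6), i.e. 6, 7, 8, … — the shift grows by one for each successive letter.
Applying it to shout: s+6=y, h+7=o, o+8=w, u+9=d, t+10=d.

yowdd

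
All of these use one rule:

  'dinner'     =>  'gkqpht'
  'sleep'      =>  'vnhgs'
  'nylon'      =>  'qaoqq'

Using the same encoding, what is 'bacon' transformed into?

Shifts by position in dinner: pos 0: d→g (+3), pos 1: i→k (+2), pos 2: n→q (+3), pos 3: n→p (+2) — repeating every 2. A repeating key of period 2 is used — shifts +3, +2 over and over.
For bacon: b+3=e, a+2=c, c+3=f, o+2=q, n+3=q.

ecfqq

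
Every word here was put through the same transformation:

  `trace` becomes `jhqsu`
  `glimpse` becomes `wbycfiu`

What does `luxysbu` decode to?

vehicle

Compare letters: t→j is +16, r→h is +16, a→q is +16 — a constant shift. It's a constant shift of +16 (ROT16).
Decoding luxysbu: l−16=v, u−16=e, x−16=h, y−16=i, s−16=c, b−16=l, u−16=e.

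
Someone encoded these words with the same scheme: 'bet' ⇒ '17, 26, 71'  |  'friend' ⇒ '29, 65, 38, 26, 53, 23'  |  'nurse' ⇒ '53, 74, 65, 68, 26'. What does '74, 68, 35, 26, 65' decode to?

usher

Each letter becomes 3×(its alphabet position, a=1..z=26) + 11.
Reversing it on 74, 68, 35, 26, 65: 74→(74−11)÷3=21=u, 68→(68−11)÷3=19=s, 35→(35−11)÷3=8=h, 26→(26−11)÷3=5=e, 65→(65−11)÷3=18=r.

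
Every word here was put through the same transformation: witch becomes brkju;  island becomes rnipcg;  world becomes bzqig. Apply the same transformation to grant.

xqpck

w(22)→b(1) and i(8)→r(17) fit y≡23x+15 (mod 26); the inverse of 23 mod 26 is 17. This is an affine cipher: with a=0,…,z=25, each position x becomes (23x+15) mod 26.
Applying it to grant: g(6)→23·6+15≡23=x; r(17)→23·17+15≡16=q; a(0)→23·0+15≡15=p; n(13)→23·13+15≡2=c; t(19)→23·19+15≡10=k (all mod 26).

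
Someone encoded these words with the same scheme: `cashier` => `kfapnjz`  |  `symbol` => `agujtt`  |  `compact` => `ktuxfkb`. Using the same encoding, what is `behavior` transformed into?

jjpfdntz

The shift depends on letter class: consonant c→k is +8, but vowel a→f is +5. Two shifts are in play — +5 for a/e/i/o/u, +8 for every other letter.
For behavior: b(cons)+8=j, e(vowel)+5=j, h(cons)+8=p, a(vowel)+5=f, v(cons)+8=d, i(vowel)+5=n, o(vowel)+5=t, r(cons)+8=z.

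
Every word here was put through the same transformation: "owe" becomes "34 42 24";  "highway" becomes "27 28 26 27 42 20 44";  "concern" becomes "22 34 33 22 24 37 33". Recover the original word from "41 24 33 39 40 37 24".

o is letter #15 and maps to 34: an offset of 19. The number is (letter's place in the alphabet, a=1) + 19.
Reversing it on 41 24 33 39 40 37 24: 41→(41−19)÷1=22=v, 24→(24−19)÷1=5=e, 33→(33−19)÷1=14=n, 39→(39−19)÷1=20=t, 40→(40−19)÷1=21=u, 37→(37−19)÷1=18=r, 24→(24−19)÷1=5=e.

venture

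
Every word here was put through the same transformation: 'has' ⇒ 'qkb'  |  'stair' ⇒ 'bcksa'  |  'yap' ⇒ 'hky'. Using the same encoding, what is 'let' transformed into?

The shift depends on letter class: consonant h→q is +9, but vowel a→k is +10. Vowels shift forward by 10 and consonants shift forward by 9.
On let: l(cons)+9=u, e(vowel)+10=o, t(cons)+9=c.

uoc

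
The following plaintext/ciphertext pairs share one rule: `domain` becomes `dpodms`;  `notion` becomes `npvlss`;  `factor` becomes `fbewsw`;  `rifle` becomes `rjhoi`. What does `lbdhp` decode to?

label

In domain: d→d is +0, o→p is +1, m→o is +2, a→d is +3 — the shift increases by 1 each position. Each letter shifts forward by its position index (0, 1, 2, …) — the shift grows by one for each successive letter.
Undoing it on lbdhp: l−0=l, b−1=a, d−2=b, h−3=e, p−4=l.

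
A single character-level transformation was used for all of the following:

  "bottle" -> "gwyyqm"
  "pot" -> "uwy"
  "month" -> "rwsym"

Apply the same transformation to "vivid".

Two shifts are in play — +8 for a/e/i/o/u, +5 for every other letter.
For vivid: v(cons)+5=a, i(vowel)+8=q, v(cons)+5=a, i(vowel)+8=q, d(cons)+5=i.

aqaqi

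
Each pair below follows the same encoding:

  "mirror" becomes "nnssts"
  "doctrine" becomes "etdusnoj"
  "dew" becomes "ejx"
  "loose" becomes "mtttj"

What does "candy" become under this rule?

The shift depends on letter class: consonant m→n is +1, but vowel i→n is +5. The rule splits by letter class: vowels +5, consonants +1.
Applying it to candy: c(cons)+1=d, a(vowel)+5=f, n(cons)+1=o, d(cons)+1=e, y(cons)+1=z.

dfoez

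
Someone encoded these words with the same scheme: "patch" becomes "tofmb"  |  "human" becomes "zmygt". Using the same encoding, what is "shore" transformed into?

qdate

The output letters match the input read backwards, each shifted +12: patch reversed is hctap. Two steps: reverse the string, then apply a Caesar shift of +12.
For shore: reverse → erohs; then shift: e+12=q, r+12=d, o+12=a, h+12=t, s+12=e.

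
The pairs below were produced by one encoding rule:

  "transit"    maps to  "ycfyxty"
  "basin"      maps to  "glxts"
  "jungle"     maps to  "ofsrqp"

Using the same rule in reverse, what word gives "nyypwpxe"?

interest

It's a Vigenère-style cipher with numeric key [5,11]: position i shifts by key[i mod 2].
Undoing it on nyypwpxe: n−5=i, y−11=n, y−5=t, p−11=e, w−5=r, p−11=e, x−5=s, e−11=t.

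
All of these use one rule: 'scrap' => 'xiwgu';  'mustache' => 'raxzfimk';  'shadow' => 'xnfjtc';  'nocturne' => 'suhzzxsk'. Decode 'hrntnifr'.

A repeating key of period 2 is used — shifts +5, +6 over and over.
Decoding hrntnifr: h−5=c, r−6=l, n−5=i, t−6=n, n−5=i, i−6=c, f−5=a, r−6=l.

clinical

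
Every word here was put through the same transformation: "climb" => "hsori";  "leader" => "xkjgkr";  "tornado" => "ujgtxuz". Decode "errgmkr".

legally

The output letters match the input read backwards, each shifted +6: climb reversed is bmilc. Read the word backwards and shift each letter +6.
Reversing it on errgmkr: shift back: e−6=y, r−6=l, r−6=l, g−6=a, m−6=g, k−6=e, r−6=l → yllagel; then reverse → legally.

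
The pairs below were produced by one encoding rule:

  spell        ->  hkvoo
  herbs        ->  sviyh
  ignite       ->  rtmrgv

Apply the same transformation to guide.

tfrwv

Each pair mirrors across the alphabet (s↔h, p↔k, e↔v): positions sum to 25. This is the alphabet-reversal cipher (Atbash): a becomes z, b becomes y, etc.
For guide: g↔t, u↔f, i↔r, d↔w, e↔v.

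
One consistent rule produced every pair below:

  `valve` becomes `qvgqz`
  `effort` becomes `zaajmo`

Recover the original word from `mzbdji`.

Compare letters: v→q is +21, a→v is +21, l→g is +21 — a constant shift. This is a Caesar cipher with shift 21.
Decoding mzbdji: m−21=r, z−21=e, b−21=g, d−21=i, j−21=o, i−21=n.

region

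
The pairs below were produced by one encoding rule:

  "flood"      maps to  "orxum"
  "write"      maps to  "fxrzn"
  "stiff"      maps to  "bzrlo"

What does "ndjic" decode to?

exact

Shifts by position in flood: pos 0: f→o (+9), pos 1: l→r (+6), pos 2: o→x (+9), pos 3: o→u (+6) — repeating every 2. The shifts repeat in a cycle of length 2: positions 0,1,… shift by +9, +6, then the pattern repeats.
Reversing it on ndjic: n−9=e, d−6=x, j−9=a, i−6=c, c−9=t.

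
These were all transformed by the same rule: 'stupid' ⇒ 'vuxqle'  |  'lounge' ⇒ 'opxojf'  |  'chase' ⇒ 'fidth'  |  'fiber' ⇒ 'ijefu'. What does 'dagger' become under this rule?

gbjhhs

Shifts by position in stupid: pos 0: s→v (+3), pos 1: t→u (+1), pos 2: u→x (+3), pos 3: p→q (+1) — repeating every 2. It's a Vigenère-style cipher with numeric key [3,1]: position i shifts by key[i mod 2].
On dagger: d+3=g, a+1=b, g+3=j, g+1=h, e+3=h, r+1=s.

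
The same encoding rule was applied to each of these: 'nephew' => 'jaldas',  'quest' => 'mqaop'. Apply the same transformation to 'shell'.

Compare letters: n→j is +22, e→a is +22, p→l is +22 — a constant shift. Every letter moves 22 places later in the alphabet, wrapping around z→a.
Applying it to shell: s+22=o, h+22=d, e+22=a, l+22=h, l+22=h.

odahh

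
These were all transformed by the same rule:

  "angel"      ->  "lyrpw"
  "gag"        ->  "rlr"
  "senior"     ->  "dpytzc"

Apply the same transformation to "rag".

Compare letters: a→l is +11, n→y is +11, g→r is +11 — a constant shift. Every letter moves 11 places later in the alphabet, wrapping around z→a.
On rag: r+11=c, a+11=l, g+11=r.

clr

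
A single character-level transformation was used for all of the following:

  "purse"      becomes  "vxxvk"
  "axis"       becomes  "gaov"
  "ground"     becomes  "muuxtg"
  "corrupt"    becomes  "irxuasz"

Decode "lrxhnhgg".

forehead

Shifts by position in purse: pos 0: p→v (+6), pos 1: u→x (+3), pos 2: r→x (+6), pos 3: s→v (+3) — repeating every 2. The shifts repeat in a cycle of length 2: positions 0,1,… shift by +6, +3, then the pattern repeats.
Decoding lrxhnhgg: l−6=f, r−3=o, x−6=r, h−3=e, n−6=h, h−3=e, g−6=a, g−3=d.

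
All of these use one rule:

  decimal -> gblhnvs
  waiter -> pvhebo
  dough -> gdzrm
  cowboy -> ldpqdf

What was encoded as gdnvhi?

domain

Treating letters as 0–25, the rule is x ↦ 21x + 21 (mod 26).
Undoing it on gdnvhi: g(6)→5·(6−21)≡3=d; d(3)→5·(3−21)≡14=o; n(13)→5·(13−21)≡12=m; v(21)→5·(21−21)≡0=a; h(7)→5·(7−21)≡8=i; i(8)→5·(8−21)≡13=n (all mod 26).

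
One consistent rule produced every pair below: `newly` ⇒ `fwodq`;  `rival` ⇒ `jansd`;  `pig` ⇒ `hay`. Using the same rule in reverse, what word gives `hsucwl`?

packet

Compare letters: n→f is +18, e→w is +18, w→o is +18 — a constant shift. It's a constant shift of +18 (ROT18).
Reversing it on hsucwl: h−18=p, s−18=a, u−18=c, c−18=k, w−18=e, l−18=t.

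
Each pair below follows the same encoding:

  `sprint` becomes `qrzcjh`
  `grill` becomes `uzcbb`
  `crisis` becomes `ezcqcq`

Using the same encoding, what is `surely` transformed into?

qyzmbo

s(18)→q(16) and p(15)→r(17) fit y≡17x+22 (mod 26); the inverse of 17 mod 26 is 23. Treating letters as 0–25, the rule is x ↦ 17x + 22 (mod 26).
On surely: s(18)→17·18+22≡16=q; u(20)→17·20+22≡24=y; r(17)→17·17+22≡25=z; e(4)→17·4+22≡12=m; l(11)→17·11+22≡1=b; y(24)→17·24+22≡14=o (all mod 26).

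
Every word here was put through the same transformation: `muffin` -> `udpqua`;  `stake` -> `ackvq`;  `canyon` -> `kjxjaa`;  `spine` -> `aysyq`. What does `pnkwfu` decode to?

In muffin: m→u is +8, u→d is +9, f→p is +10, f→q is +11 — the shift increases by 1 each position. Each letter shifts forward by (position + 8), i.e. 8, 9, 10, … — the shift grows by one for each successive letter.
Reversing it on pnkwfu: p−8=h, n−9=e, k−10=a, w−11=l, f−12=t, u−13=h.

health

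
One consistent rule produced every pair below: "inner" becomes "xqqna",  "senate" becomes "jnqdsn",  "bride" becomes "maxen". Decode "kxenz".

video

Each letter's alphabet position (a=0..z=25) is mapped through 9·x+3 mod 26 — an affine cipher.
Decoding kxenz: k(10)→3·(10−3)≡21=v; x(23)→3·(23−3)≡8=i; e(4)→3·(4−3)≡3=d; n(13)→3·(13−3)≡4=e; z(25)→3·(25−3)≡14=o (all mod 26).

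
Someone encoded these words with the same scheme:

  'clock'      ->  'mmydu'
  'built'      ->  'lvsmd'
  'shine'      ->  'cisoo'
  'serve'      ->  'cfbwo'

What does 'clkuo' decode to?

Shifts by position in clock: pos 0: c→m (+10), pos 1: l→m (+1), pos 2: o→y (+10), pos 3: c→d (+1) — repeating every 2. The shifts repeat in a cycle of length 2: positions 0,1,… shift by +10, +1, then the pattern repeats.
Decoding clkuo: c−10=s, l−1=k, k−10=a, u−1=t, o−10=e.

skate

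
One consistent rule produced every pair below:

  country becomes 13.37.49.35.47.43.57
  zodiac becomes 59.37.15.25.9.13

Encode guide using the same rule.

c(#3)→13 and o(#15)→37: differences scale by 2, so n = 2·pos + 7. The formula is n = 2×(alphabet index, a=1) + 7.
On guide: g=7→21, u=21→49, i=9→25, d=4→15, e=5→17.

21.49.25.15.17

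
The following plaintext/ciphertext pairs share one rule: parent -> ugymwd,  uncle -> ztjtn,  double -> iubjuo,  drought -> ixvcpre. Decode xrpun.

In parent: p→u is +5, a→g is +6, r→y is +7, e→m is +8 — the shift increases by 1 each position. The shift increases by 1 at each position, starting from +5: 5, 6, 7, ….
Decoding xrpun: x−5=s, r−6=l, p−7=i, u−8=m, n−9=e.

slime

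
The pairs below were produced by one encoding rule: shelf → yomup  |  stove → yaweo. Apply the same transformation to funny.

Each letter shifts forward by (position + 6), i.e. 6, 7, 8, … — the shift grows by one for each successive letter.
For funny: f+6=l, u+7=b, n+8=v, n+9=w, y+10=i.

lbvwi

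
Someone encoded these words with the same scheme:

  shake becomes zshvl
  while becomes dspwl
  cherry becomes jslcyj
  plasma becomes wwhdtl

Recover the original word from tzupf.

Shifts by position in shake: pos 0: s→z (+7), pos 1: h→s (+11), pos 2: a→h (+7), pos 3: k→v (+11) — repeating every 2. It's a Vigenère-style cipher with numeric key [7,11]: position i shifts by key[i mod 2].
Reversing it on tzupf: t−7=m, z−11=o, u−7=n, p−11=e, f−7=y.

money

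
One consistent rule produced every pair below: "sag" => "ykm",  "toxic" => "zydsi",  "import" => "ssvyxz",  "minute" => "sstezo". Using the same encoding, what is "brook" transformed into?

The shift depends on letter class: consonant s→y is +6, but vowel a→k is +10. The rule splits by letter class: vowels +10, consonants +6.
For brook: b(cons)+6=h, r(cons)+6=x, o(vowel)+10=y, o(vowel)+10=y, k(cons)+6=q.

hxyyq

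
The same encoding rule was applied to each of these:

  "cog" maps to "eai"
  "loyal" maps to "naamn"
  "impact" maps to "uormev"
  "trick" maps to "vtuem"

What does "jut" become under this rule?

Vowels shift forward by 12 and consonants shift forward by 2.
For jut: j(cons)+2=l, u(vowel)+12=g, t(cons)+2=v.

lgv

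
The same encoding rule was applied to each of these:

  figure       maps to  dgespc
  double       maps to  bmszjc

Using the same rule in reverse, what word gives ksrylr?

mutant

Compare letters: f→d is +24, i→g is +24, g→e is +24 — a constant shift. Every letter moves 24 places later in the alphabet, wrapping around z→a.
Reversing it on ksrylr: k−24=m, s−24=u, r−24=t, y−24=a, l−24=n, r−24=t.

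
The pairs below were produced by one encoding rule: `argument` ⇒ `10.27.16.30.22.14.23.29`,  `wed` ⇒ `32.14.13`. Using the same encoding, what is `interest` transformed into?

The number is (letter's place in the alphabet, a=1) + 9.
For interest: i=9→18, n=14→23, t=20→29, e=5→14, r=18→27, e=5→14, s=19→28, t=20→29.

18.23.29.14.27.14.28.29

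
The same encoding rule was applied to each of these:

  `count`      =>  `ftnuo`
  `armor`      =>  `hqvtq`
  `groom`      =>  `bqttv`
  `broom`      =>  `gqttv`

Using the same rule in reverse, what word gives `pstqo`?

c(2)→f(5) and o(14)→t(19) fit y≡25x+7 (mod 26); the inverse of 25 mod 26 is 25. This is an affine cipher: with a=0,…,z=25, each position x becomes (25x+7) mod 26.
Decoding pstqo: p(15)→25·(15−7)≡18=s; s(18)→25·(18−7)≡15=p; t(19)→25·(19−7)≡14=o; q(16)→25·(16−7)≡17=r; o(14)→25·(14−7)≡19=t (all mod 26).

sport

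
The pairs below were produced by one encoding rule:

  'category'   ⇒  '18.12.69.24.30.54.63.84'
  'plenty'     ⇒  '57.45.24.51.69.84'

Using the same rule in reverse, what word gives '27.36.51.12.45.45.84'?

finally

c(#3)→18 and a(#1)→12: differences scale by 3, so n = 3·pos + 9. The formula is n = 3×(alphabet index, a=1) + 9.
Undoing it on 27.36.51.12.45.45.84: 27→(27−9)÷3=6=f, 36→(36−9)÷3=9=i, 51→(51−9)÷3=14=n, 12→(12−9)÷3=1=a, 45→(45−9)÷3=12=l, 45→(45−9)÷3=12=l, 84→(84−9)÷3=25=y.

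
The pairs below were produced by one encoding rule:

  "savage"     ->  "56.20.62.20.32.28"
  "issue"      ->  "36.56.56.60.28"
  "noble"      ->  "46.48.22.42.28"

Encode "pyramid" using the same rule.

With a=1..z=26, the number is 2·pos + 18.
On pyramid: p=16→50, y=25→68, r=18→54, a=1→20, m=13→44, i=9→36, d=4→26.

50.68.54.20.44.36.26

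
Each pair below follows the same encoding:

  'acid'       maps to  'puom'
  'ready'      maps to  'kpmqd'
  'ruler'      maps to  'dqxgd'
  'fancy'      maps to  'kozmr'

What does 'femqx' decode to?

The output letters match the input read backwards, each shifted +12: acid reversed is dica. Read the word backwards and shift each letter +12.
Decoding femqx: shift back: f−12=t, e−12=s, m−12=a, q−12=e, x−12=l → tsael; then reverse → least.

least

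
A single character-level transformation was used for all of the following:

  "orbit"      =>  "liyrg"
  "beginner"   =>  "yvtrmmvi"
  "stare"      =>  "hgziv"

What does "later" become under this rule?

Each pair mirrors across the alphabet (o↔l, r↔i, b↔y): positions sum to 25. Letters are reflected about the middle of the alphabet (position → 25−position): Atbash.
On later: l↔o, a↔z, t↔g, e↔v, r↔i.

ozgvi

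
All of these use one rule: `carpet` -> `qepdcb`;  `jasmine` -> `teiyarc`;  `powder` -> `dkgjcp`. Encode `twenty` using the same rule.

bgcrbs

Treating letters as 0–25, the rule is x ↦ 19x + 4 (mod 26).
For twenty: t(19)→19·19+4≡1=b; w(22)→19·22+4≡6=g; e(4)→19·4+4≡2=c; n(13)→19·13+4≡17=r; t(19)→19·19+4≡1=b; y(24)→19·24+4≡18=s (all mod 26).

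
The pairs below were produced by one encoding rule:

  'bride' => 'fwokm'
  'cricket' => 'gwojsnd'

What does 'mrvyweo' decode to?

In bride: b→f is +4, r→w is +5, i→o is +6, d→k is +7 — the shift increases by 1 each position. Each letter shifts forward by (position + 4), i.e. 4, 5, 6, … — the shift grows by one for each successive letter.
Reversing it on mrvyweo: m−4=i, r−5=m, v−6=p, y−7=r, w−8=o, e−9=v, o−10=e.

improve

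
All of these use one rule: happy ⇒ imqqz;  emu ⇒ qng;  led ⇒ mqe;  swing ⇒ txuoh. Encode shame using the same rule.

The shift depends on letter class: consonant h→i is +1, but vowel a→m is +12. The rule splits by letter class: vowels +12, consonants +1.
On shame: s(cons)+1=t, h(cons)+1=i, a(vowel)+12=m, m(cons)+1=n, e(vowel)+12=q.

timnq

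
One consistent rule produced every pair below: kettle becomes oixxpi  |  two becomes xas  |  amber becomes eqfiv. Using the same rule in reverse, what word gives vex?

Every letter moves 4 places later in the alphabet, wrapping around z→a.
Reversing it on vex: v−4=r, e−4=a, x−4=t.

rat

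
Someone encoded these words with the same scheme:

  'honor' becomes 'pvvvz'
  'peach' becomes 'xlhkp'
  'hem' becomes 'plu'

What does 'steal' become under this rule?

ablht

The shift depends on letter class: consonant h→p is +8, but vowel o→v is +7. The rule splits by letter class: vowels +7, consonants +8.
Applying it to steal: s(cons)+8=a, t(cons)+8=b, e(vowel)+7=l, a(vowel)+7=h, l(cons)+8=t.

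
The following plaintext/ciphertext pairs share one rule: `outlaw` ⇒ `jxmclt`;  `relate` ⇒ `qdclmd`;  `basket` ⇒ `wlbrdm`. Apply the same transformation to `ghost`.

This is an affine cipher: with a=0,…,z=25, each position x becomes (11x+11) mod 26.
Applying it to ghost: g(6)→11·6+11≡25=z; h(7)→11·7+11≡10=k; o(14)→11·14+11≡9=j; s(18)→11·18+11≡1=b; t(19)→11·19+11≡12=m (all mod 26).

zkjbm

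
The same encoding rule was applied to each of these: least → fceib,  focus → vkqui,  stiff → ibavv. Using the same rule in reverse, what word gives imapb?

l(11)→f(5) and e(4)→c(2) fit y≡19x+4 (mod 26); the inverse of 19 mod 26 is 11. Treating letters as 0–25, the rule is x ↦ 19x + 4 (mod 26).
Undoing it on imapb: i(8)→11·(8−4)≡18=s; m(12)→11·(12−4)≡10=k; a(0)→11·(0−4)≡8=i; p(15)→11·(15−4)≡17=r; b(1)→11·(1−4)≡19=t (all mod 26).

skirt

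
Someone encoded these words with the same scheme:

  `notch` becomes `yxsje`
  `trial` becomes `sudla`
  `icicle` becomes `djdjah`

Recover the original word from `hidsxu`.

editor

n(13)→y(24) and o(14)→x(23) fit y≡25x+11 (mod 26); the inverse of 25 mod 26 is 25. Each letter's alphabet position (a=0..z=25) is mapped through 25·x+11 mod 26 — an affine cipher.
Reversing it on hidsxu: h(7)→25·(7−11)≡4=e; i(8)→25·(8−11)≡3=d; d(3)→25·(3−11)≡8=i; s(18)→25·(18−11)≡19=t; x(23)→25·(23−11)≡14=o; u(20)→25·(20−11)≡17=r (all mod 26).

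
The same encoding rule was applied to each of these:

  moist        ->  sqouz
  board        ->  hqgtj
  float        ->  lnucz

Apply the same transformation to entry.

Shifts by position in moist: pos 0: m→s (+6), pos 1: o→q (+2), pos 2: i→o (+6), pos 3: s→u (+2) — repeating every 2. A repeating key of period 2 is used — shifts +6, +2 over and over.
Applying it to entry: e+6=k, n+2=p, t+6=z, r+2=t, y+6=e.

kpzte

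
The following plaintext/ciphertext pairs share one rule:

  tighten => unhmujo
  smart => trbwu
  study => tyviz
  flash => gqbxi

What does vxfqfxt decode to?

Shifts by position in tighten: pos 0: t→u (+1), pos 1: i→n (+5), pos 2: g→h (+1), pos 3: h→m (+5) — repeating every 2. A repeating key of period 2 is used — shifts +1, +5 over and over.
Decoding vxfqfxt: v−1=u, x−5=s, f−1=e, q−5=l, f−1=e, x−5=s, t−1=s.

useless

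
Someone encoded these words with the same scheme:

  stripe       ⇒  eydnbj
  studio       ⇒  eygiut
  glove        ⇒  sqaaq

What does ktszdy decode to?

Shifts by position in stripe: pos 0: s→e (+12), pos 1: t→y (+5), pos 2: r→d (+12), pos 3: i→n (+5) — repeating every 2. It's a Vigenère-style cipher with numeric key [12,5]: position i shifts by key[i mod 2].
Reversing it on ktszdy: k−12=y, t−5=o, s−12=g, z−5=u, d−12=r, y−5=t.

yogurt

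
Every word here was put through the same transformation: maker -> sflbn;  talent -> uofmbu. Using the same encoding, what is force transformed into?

fdspg

The output letters match the input read backwards, each shifted +1: maker reversed is rekam. The word is reversed, then every letter is shifted forward by 1.
Applying it to force: reverse → ecrof; then shift: e+1=f, c+1=d, r+1=s, o+1=p, f+1=g.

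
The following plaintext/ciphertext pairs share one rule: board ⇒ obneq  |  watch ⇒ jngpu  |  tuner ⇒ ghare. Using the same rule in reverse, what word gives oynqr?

Compare letters: b→o is +13, o→b is +13, a→n is +13 — a constant shift. This is a Caesar cipher with shift 13.
Reversing it on oynqr: o−13=b, y−13=l, n−13=a, q−13=d, r−13=e.

blade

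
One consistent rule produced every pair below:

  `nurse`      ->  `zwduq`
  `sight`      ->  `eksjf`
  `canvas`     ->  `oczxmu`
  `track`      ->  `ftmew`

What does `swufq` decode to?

guide

Shifts by position in nurse: pos 0: n→z (+12), pos 1: u→w (+2), pos 2: r→d (+12), pos 3: s→u (+2) — repeating every 2. The shifts repeat in a cycle of length 2: positions 0,1,… shift by +12, +2, then the pattern repeats.
Undoing it on swufq: s−12=g, w−2=u, u−12=i, f−2=d, q−12=e.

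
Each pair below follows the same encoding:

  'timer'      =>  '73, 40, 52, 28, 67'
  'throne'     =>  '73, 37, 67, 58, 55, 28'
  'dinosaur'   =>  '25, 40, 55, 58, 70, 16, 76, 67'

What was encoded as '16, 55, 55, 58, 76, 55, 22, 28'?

t(#20)→73 and i(#9)→40: differences scale by 3, so n = 3·pos + 13. The formula is n = 3×(alphabet index, a=1) + 13.
Reversing it on 16, 55, 55, 58, 76, 55, 22, 28: 16→(16−13)÷3=1=a, 55→(55−13)÷3=14=n, 55→(55−13)÷3=14=n, 58→(58−13)÷3=15=o, 76→(76−13)÷3=21=u, 55→(55−13)÷3=14=n, 22→(22−13)÷3=3=c, 28→(28−13)÷3=5=e.

announce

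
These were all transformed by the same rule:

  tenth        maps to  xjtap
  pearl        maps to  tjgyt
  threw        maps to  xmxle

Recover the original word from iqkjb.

elect

Each letter shifts forward by (position + 4), i.e. 4, 5, 6, … — the shift grows by one for each successive letter.
Undoing it on iqkjb: i−4=e, q−5=l, k−6=e, j−7=c, b−8=t.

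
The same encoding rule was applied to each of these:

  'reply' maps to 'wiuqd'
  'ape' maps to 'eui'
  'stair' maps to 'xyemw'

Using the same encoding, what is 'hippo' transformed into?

The shift depends on letter class: consonant r→w is +5, but vowel e→i is +4. The rule splits by letter class: vowels +4, consonants +5.
On hippo: h(cons)+5=m, i(vowel)+4=m, p(cons)+5=u, p(cons)+5=u, o(vowel)+4=s.

mmuus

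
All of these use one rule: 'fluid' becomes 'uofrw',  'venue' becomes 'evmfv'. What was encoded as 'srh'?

his

Each pair mirrors across the alphabet (f↔u, l↔o, u↔f): positions sum to 25. This is the alphabet-reversal cipher (Atbash): a becomes z, b becomes y, etc.
Decoding srh: s↔h, r↔i, h↔s.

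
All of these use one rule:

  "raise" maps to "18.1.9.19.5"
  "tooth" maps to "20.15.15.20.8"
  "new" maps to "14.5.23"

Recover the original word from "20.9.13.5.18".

timer

r is letter #18 and maps to 18: an offset of 0. Letters become their 1-indexed alphabet positions: a=1 … z=26.
Reversing it on 20.9.13.5.18: 20=t, 9=i, 13=m, 5=e, 18=r.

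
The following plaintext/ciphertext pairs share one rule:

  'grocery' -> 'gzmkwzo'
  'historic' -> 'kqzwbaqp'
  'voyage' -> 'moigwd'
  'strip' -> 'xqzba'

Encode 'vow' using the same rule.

ewd

The output letters match the input read backwards, each shifted +8: grocery reversed is yrecorg. Read the word backwards and shift each letter +8.
For vow: reverse → wov; then shift: w+8=e, o+8=w, v+8=d.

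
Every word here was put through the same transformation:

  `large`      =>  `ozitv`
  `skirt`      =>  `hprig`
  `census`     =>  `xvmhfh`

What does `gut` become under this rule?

Each pair mirrors across the alphabet (l↔o, a↔z, r↔i): positions sum to 25. Each letter is replaced by its mirror in the alphabet: a↔z, b↔y, c↔x, and so on (the Atbash cipher).
For gut: g↔t, u↔f, t↔g.

tfg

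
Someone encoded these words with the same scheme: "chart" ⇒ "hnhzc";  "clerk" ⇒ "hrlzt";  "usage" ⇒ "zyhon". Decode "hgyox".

In chart: c→h is +5, h→n is +6, a→h is +7, r→z is +8 — the shift increases by 1 each position. Letter i (0-indexed) is shifted by i+5, so successive shifts are 5, 6, 7, ….
Reversing it on hgyox: h−5=c, g−6=a, y−7=r, o−8=g, x−9=o.

cargo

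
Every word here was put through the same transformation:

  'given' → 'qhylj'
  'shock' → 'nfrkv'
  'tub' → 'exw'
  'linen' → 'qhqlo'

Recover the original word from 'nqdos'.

The output letters match the input read backwards, each shifted +3: given reversed is nevig. Two steps: reverse the string, then apply a Caesar shift of +3.
Reversing it on nqdos: shift back: n−3=k, q−3=n, d−3=a, o−3=l, s−3=p → knalp; then reverse → plank.

plank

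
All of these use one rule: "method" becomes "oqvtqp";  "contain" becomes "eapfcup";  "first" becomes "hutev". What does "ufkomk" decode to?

Shifts by position in method: pos 0: m→o (+2), pos 1: e→q (+12), pos 2: t→v (+2), pos 3: h→t (+12) — repeating every 2. The shifts repeat in a cycle of length 2: positions 0,1,… shift by +2, +12, then the pattern repeats.
Reversing it on ufkomk: u−2=s, f−12=t, k−2=i, o−12=c, m−2=k, k−12=y.

sticky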